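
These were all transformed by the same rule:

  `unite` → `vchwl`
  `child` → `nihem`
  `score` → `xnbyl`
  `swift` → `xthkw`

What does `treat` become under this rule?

u(20)→v(21) and n(13)→c(2) fit y≡25x+15 (mod 26); the inverse of 25 mod 26 is 25. Treating letters as 0–25, the rule is x ↦ 25x + 15 (mod 26).
On treat: t(19)→25·19+15≡22=w; r(17)→25·17+15≡24=y; e(4)→25·4+15≡11=l; a(0)→25·0+15≡15=p; t(19)→25·19+15≡22=w (all mod 26).

wylpw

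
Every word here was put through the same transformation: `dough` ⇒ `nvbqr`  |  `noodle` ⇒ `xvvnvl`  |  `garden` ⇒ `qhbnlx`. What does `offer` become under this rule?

vpplb

The rule splits by letter class: vowels +7, consonants +10.
For offer: o(vowel)+7=v, f(cons)+10=p, f(cons)+10=p, e(vowel)+7=l, r(cons)+10=b.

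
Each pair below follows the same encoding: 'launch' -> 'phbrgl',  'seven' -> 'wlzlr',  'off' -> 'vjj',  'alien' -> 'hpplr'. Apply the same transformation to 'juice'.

The shift depends on letter class: consonant l→p is +4, but vowel a→h is +7. Vowels shift forward by 7 and consonants shift forward by 4.
For juice: j(cons)+4=n, u(vowel)+7=b, i(vowel)+7=p, c(cons)+4=g, e(vowel)+7=l.

nbpgl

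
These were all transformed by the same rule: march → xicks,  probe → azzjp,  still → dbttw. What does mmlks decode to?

Shifts by position in march: pos 0: m→x (+11), pos 1: a→i (+8), pos 2: r→c (+11), pos 3: c→k (+8) — repeating every 2. The shifts repeat in a cycle of length 2: positions 0,1,… shift by +11, +8, then the pattern repeats.
Undoing it on mmlks: m−11=b, m−8=e, l−11=a, k−8=c, s−11=h.

beach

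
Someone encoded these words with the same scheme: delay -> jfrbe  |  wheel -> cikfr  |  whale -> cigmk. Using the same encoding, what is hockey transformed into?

Shifts by position in delay: pos 0: d→j (+6), pos 1: e→f (+1), pos 2: l→r (+6), pos 3: a→b (+1) — repeating every 2. The shifts repeat in a cycle of length 2: positions 0,1,… shift by +6, +1, then the pattern repeats.
For hockey: h+6=n, o+1=p, c+6=i, k+1=l, e+6=k, y+1=z.

npilkz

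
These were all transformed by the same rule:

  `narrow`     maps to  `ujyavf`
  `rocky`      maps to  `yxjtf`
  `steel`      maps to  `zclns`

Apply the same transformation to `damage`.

Shifts by position in narrow: pos 0: n→u (+7), pos 1: a→j (+9), pos 2: r→y (+7), pos 3: r→a (+9) — repeating every 2. A repeating key of period 2 is used — shifts +7, +9 over and over.
On damage: d+7=k, a+9=j, m+7=t, a+9=j, g+7=n, e+9=n.

kjtjnn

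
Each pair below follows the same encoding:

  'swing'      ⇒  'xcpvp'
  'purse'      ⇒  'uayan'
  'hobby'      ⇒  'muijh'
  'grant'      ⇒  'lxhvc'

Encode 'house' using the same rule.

muban

In swing: s→x is +5, w→c is +6, i→p is +7, n→v is +8 — the shift increases by 1 each position. Letter i (0-indexed) is shifted by i+5, so successive shifts are 5, 6, 7, ….
For house: h+5=m, o+6=u, u+7=b, s+8=a, e+9=n.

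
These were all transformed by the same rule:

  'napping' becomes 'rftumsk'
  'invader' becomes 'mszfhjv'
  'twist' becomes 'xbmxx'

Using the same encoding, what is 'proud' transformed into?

twszh

Shifts by position in napping: pos 0: n→r (+4), pos 1: a→f (+5), pos 2: p→t (+4), pos 3: p→u (+5) — repeating every 2. A repeating key of period 2 is used — shifts +4, +5 over and over.
For proud: p+4=t, r+5=w, o+4=s, u+5=z, d+4=h.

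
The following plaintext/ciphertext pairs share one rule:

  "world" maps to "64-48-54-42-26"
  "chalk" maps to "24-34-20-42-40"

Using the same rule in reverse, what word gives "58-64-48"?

two

w(#23)→64 and o(#15)→48: differences scale by 2, so n = 2·pos + 18. With a=1..z=26, the number is 2·pos + 18.
Undoing it on 58-64-48: 58→(58−18)÷2=20=t, 64→(64−18)÷2=23=w, 48→(48−18)÷2=15=o.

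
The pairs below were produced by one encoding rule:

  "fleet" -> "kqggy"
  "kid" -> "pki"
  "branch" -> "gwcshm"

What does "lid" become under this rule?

qki

The shift depends on letter class: consonant f→k is +5, but vowel e→g is +2. The rule splits by letter class: vowels +2, consonants +5.
Applying it to lid: l(cons)+5=q, i(vowel)+2=k, d(cons)+5=i.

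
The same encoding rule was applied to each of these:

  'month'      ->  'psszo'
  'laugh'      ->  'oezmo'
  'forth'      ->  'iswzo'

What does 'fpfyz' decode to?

In month: m→p is +3, o→s is +4, n→s is +5, t→z is +6 — the shift increases by 1 each position. The shift increases by 1 at each position, starting from +3: 3, 4, 5, ….
Reversing it on fpfyz: f−3=c, p−4=l, f−5=a, y−6=s, z−7=s.

class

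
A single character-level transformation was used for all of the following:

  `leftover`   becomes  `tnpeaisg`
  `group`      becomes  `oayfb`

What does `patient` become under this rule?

xjdtqah

In leftover: l→t is +8, e→n is +9, f→p is +10, t→e is +11 — the shift increases by 1 each position. The shift increases by 1 at each position, starting from +8: 8, 9, 10, ….
Applying it to patient: p+8=x, a+9=j, t+10=d, i+11=t, e+12=q, n+13=a, t+14=h.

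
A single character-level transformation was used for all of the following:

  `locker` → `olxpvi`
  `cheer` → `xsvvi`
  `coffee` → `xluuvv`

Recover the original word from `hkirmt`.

Each pair mirrors across the alphabet (l↔o, o↔l, c↔x): positions sum to 25. Each letter is replaced by its mirror in the alphabet: a↔z, b↔y, c↔x, and so on (the Atbash cipher).
Reversing it on hkirmt: h↔s, k↔p, i↔r, r↔i, m↔n, t↔g.

spring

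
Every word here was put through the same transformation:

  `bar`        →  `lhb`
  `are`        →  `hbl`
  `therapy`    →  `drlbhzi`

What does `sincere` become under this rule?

cpxmlbl

The shift depends on letter class: consonant b→l is +10, but vowel a→h is +7. The rule splits by letter class: vowels +7, consonants +10.
Applying it to sincere: s(cons)+10=c, i(vowel)+7=p, n(cons)+10=x, c(cons)+10=m, e(vowel)+7=l, r(cons)+10=b, e(vowel)+7=l.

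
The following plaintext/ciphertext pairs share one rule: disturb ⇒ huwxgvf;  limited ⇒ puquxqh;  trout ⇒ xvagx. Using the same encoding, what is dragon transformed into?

Two shifts are in play — +12 for a/e/i/o/u, +4 for every other letter.
On dragon: d(cons)+4=h, r(cons)+4=v, a(vowel)+12=m, g(cons)+4=k, o(vowel)+12=a, n(cons)+4=r.

hvmkar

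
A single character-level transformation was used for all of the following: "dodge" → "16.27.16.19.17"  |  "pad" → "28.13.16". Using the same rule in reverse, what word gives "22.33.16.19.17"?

judge

The number is (letter's place in the alphabet, a=1) + 12.
Reversing it on 22.33.16.19.17: 22→(22−12)÷1=10=j, 33→(33−12)÷1=21=u, 16→(16−12)÷1=4=d, 19→(19−12)÷1=7=g, 17→(17−12)÷1=5=e.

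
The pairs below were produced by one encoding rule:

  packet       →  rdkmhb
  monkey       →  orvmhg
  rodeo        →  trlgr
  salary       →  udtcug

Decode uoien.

slack

The shifts repeat in a cycle of length 3: positions 0,1,… shift by +2, +3, +8, then the pattern repeats.
Decoding uoien: u−2=s, o−3=l, i−8=a, e−2=c, n−3=k.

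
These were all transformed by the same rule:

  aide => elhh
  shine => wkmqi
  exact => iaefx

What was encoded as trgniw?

Shifts by position in aide: pos 0: a→e (+4), pos 1: i→l (+3), pos 2: d→h (+4), pos 3: e→h (+3) — repeating every 2. The shifts repeat in a cycle of length 2: positions 0,1,… shift by +4, +3, then the pattern repeats.
Undoing it on trgniw: t−4=p, r−3=o, g−4=c, n−3=k, i−4=e, w−3=t.

pocket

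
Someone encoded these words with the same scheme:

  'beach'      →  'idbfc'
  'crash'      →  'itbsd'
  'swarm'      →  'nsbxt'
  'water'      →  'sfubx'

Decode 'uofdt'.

scent

Read the word backwards and shift each letter +1.
Decoding uofdt: shift back: u−1=t, o−1=n, f−1=e, d−1=c, t−1=s → tnecs; then reverse → scent.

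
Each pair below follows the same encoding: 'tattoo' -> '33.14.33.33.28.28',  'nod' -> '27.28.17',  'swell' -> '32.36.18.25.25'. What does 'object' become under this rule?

Letters become their 1-based position plus 13 (so a→14, b→15, …).
For object: o=15→28, b=2→15, j=10→23, e=5→18, c=3→16, t=20→33.

28.15.23.18.16.33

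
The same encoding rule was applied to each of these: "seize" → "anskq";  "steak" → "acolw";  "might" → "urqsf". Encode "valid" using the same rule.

djvtp

In seize: s→a is +8, e→n is +9, i→s is +10, z→k is +11 — the shift increases by 1 each position. The shift increases by 1 at each position, starting from +8: 8, 9, 10, ….
Applying it to valid: v+8=d, a+9=j, l+10=v, i+11=t, d+12=p.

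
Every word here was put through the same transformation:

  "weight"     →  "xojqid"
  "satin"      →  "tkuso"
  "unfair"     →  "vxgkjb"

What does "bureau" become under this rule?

Shifts by position in weight: pos 0: w→x (+1), pos 1: e→o (+10), pos 2: i→j (+1), pos 3: g→q (+10) — repeating every 2. A repeating key of period 2 is used — shifts +1, +10 over and over.
For bureau: b+1=c, u+10=e, r+1=s, e+10=o, a+1=b, u+10=e.

cesobe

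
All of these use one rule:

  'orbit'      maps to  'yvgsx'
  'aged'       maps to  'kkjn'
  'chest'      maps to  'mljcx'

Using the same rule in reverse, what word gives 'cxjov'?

It's a Vigenère-style cipher with numeric key [10,4,5]: position i shifts by key[i mod 3].
Decoding cxjov: c−10=s, x−4=t, j−5=e, o−10=e, v−4=r.

steer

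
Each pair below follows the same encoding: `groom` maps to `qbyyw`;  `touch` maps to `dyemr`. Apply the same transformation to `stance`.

cdkxmo

Compare letters: g→q is +10, r→b is +10, o→y is +10 — a constant shift. Each letter is shifted forward by 10 in the alphabet (a Caesar shift of +10).
For stance: s+10=c, t+10=d, a+10=k, n+10=x, c+10=m, e+10=o.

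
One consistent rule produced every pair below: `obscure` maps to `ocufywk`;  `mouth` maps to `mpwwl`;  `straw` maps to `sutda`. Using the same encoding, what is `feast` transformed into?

ffcvx

In obscure: o→o is +0, b→c is +1, s→u is +2, c→f is +3 — the shift increases by 1 each position. The shift increases by 1 at each position, starting from +0: 0, 1, 2, ….
On feast: f+0=f, e+1=f, a+2=c, s+3=v, t+4=x.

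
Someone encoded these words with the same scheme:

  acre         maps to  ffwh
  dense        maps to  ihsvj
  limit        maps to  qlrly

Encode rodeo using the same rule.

Shifts by position in acre: pos 0: a→f (+5), pos 1: c→f (+3), pos 2: r→w (+5), pos 3: e→h (+3) — repeating every 2. It's a Vigenère-style cipher with numeric key [5,3]: position i shifts by key[i mod 2].
On rodeo: r+5=w, o+3=r, d+5=i, e+3=h, o+5=t.

wriht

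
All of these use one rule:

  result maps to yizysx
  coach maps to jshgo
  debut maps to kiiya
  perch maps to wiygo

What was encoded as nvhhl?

It's a Vigenère-style cipher with numeric key [7,4]: position i shifts by key[i mod 2].
Undoing it on nvhhl: n−7=g, v−4=r, h−7=a, h−4=d, l−7=e.

grade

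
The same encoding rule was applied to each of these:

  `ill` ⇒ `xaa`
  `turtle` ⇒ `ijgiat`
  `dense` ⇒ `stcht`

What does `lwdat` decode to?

Compare letters: i→x is +15, l→a is +15, l→a is +15 — a constant shift. It's a constant shift of +15 (ROT15).
Undoing it on lwdat: l−15=w, w−15=h, d−15=o, a−15=l, t−15=e.

whole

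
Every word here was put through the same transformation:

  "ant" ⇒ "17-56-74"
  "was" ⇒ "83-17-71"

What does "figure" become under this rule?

32-41-35-77-68-29

a(#1)→17 and n(#14)→56: differences scale by 3, so n = 3·pos + 14. Each letter becomes 3×(its alphabet position, a=1..z=26) + 14.
Applying it to figure: f=6→32, i=9→41, g=7→35, u=21→77, r=18→68, e=5→29.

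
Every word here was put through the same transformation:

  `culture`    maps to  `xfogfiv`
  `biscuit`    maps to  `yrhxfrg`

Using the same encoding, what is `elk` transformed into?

This is the alphabet-reversal cipher (Atbash): a becomes z, b becomes y, etc.
For elk: e↔v, l↔o, k↔p.

vop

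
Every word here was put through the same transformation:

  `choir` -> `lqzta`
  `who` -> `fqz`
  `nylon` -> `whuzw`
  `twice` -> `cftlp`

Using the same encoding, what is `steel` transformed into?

bcppu

The shift depends on letter class: consonant c→l is +9, but vowel o→z is +11. Vowels shift forward by 11 and consonants shift forward by 9.
For steel: s(cons)+9=b, t(cons)+9=c, e(vowel)+11=p, e(vowel)+11=p, l(cons)+9=u.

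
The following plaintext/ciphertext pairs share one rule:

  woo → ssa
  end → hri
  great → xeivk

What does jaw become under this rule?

The output letters match the input read backwards, each shifted +4: woo reversed is oow. The word is reversed, then every letter is shifted forward by 4.
Applying it to jaw: reverse → waj; then shift: w+4=a, a+4=e, j+4=n.

aen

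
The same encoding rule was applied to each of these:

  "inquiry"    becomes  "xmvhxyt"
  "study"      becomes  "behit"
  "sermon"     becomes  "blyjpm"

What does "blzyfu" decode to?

i(8)→x(23) and n(13)→m(12) fit y≡3x+25 (mod 26); the inverse of 3 mod 26 is 9. This is an affine cipher: with a=0,…,z=25, each position x becomes (3x+25) mod 26.
Undoing it on blzyfu: b(1)→9·(1−25)≡18=s; l(11)→9·(11−25)≡4=e; z(25)→9·(25−25)≡0=a; y(24)→9·(24−25)≡17=r; f(5)→9·(5−25)≡2=c; u(20)→9·(20−25)≡7=h (all mod 26).

search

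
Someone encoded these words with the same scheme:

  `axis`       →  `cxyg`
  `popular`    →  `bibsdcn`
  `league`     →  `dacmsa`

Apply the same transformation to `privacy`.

a(0)→c(2) and x(23)→x(23) fit y≡19x+2 (mod 26); the inverse of 19 mod 26 is 11. Treating letters as 0–25, the rule is x ↦ 19x + 2 (mod 26).
On privacy: p(15)→19·15+2≡1=b; r(17)→19·17+2≡13=n; i(8)→19·8+2≡24=y; v(21)→19·21+2≡11=l; a(0)→19·0+2≡2=c; c(2)→19·2+2≡14=o; y(24)→19·24+2≡16=q (all mod 26).

bnylcoq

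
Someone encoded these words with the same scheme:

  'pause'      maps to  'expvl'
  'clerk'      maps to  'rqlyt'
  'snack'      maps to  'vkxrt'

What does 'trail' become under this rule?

syxzq

p(15)→e(4) and a(0)→x(23) fit y≡23x+23 (mod 26); the inverse of 23 mod 26 is 17. Treating letters as 0–25, the rule is x ↦ 23x + 23 (mod 26).
For trail: t(19)→23·19+23≡18=s; r(17)→23·17+23≡24=y; a(0)→23·0+23≡23=x; i(8)→23·8+23≡25=z; l(11)→23·11+23≡16=q (all mod 26).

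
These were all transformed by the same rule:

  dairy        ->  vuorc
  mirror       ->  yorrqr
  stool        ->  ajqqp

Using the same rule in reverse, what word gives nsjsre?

future

d(3)→v(21) and a(0)→u(20) fit y≡9x+20 (mod 26); the inverse of 9 mod 26 is 3. Treating letters as 0–25, the rule is x ↦ 9x + 20 (mod 26).
Undoing it on nsjsre: n(13)→3·(13−20)≡5=f; s(18)→3·(18−20)≡20=u; j(9)→3·(9−20)≡19=t; s(18)→3·(18−20)≡20=u; r(17)→3·(17−20)≡17=r; e(4)→3·(4−20)≡4=e (all mod 26).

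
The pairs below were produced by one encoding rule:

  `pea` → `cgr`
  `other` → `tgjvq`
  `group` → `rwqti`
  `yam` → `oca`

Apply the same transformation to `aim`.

okc

The output letters match the input read backwards, each shifted +2: pea reversed is aep. The word is reversed, then every letter is shifted forward by 2.
On aim: reverse → mia; then shift: m+2=o, i+2=k, a+2=c.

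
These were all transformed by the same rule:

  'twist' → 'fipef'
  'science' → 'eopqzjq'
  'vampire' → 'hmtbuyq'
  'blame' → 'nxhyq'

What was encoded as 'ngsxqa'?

Shifts by position in twist: pos 0: t→f (+12), pos 1: w→i (+12), pos 2: i→p (+7), pos 3: s→e (+12), pos 4: t→f (+12) — repeating every 3. A repeating key of period 3 is used — shifts +12, +12, +7 over and over.
Decoding ngsxqa: n−12=b, g−12=u, s−7=l, x−12=l, q−12=e, a−7=t.

bullet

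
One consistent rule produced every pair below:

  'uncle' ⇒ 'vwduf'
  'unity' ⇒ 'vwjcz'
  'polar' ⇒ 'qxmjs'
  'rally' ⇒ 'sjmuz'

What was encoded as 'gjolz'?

A repeating key of period 2 is used — shifts +1, +9 over and over.
Decoding gjolz: g−1=f, j−9=a, o−1=n, l−9=c, z−1=y.

fancy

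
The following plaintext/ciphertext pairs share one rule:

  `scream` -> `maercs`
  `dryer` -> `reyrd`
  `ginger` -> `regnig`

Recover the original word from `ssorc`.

The output letters match the input read backwards: scream reversed is maercs. The word is simply reversed.
Undoing it on ssorc: then reverse → cross.

cross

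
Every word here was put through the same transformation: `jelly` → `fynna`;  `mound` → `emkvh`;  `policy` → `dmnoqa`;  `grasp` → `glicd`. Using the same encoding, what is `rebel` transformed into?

j(9)→f(5) and e(4)→y(24) fit y≡17x+8 (mod 26); the inverse of 17 mod 26 is 23. Each letter's alphabet position (a=0..z=25) is mapped through 17·x+8 mod 26 — an affine cipher.
Applying it to rebel: r(17)→17·17+8≡11=l; e(4)→17·4+8≡24=y; b(1)→17·1+8≡25=z; e(4)→17·4+8≡24=y; l(11)→17·11+8≡13=n (all mod 26).

lyzyn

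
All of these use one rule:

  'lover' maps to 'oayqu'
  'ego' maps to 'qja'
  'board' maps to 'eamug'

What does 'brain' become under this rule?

eumuq

The shift depends on letter class: consonant l→o is +3, but vowel o→a is +12. Two shifts are in play — +12 for a/e/i/o/u, +3 for every other letter.
Applying it to brain: b(cons)+3=e, r(cons)+3=u, a(vowel)+12=m, i(vowel)+12=u, n(cons)+3=q.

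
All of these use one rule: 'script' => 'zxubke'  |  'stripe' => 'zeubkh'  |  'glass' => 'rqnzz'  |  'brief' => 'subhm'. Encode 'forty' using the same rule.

mfued

s(18)→z(25) and c(2)→x(23) fit y≡5x+13 (mod 26); the inverse of 5 mod 26 is 21. Treating letters as 0–25, the rule is x ↦ 5x + 13 (mod 26).
For forty: f(5)→5·5+13≡12=m; o(14)→5·14+13≡5=f; r(17)→5·17+13≡20=u; t(19)→5·19+13≡4=e; y(24)→5·24+13≡3=d (all mod 26).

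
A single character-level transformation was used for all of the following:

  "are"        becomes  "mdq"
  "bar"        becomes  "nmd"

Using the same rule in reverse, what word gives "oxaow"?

clock

Every letter moves 12 places later in the alphabet, wrapping around z→a.
Undoing it on oxaow: o−12=c, x−12=l, a−12=o, o−12=c, w−12=k.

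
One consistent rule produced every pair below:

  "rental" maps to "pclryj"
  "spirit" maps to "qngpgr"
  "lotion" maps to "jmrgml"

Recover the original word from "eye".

Compare letters: r→p is +24, e→c is +24, n→l is +24 — a constant shift. Each letter is shifted forward by 24 in the alphabet (a Caesar shift of +24).
Reversing it on eye: e−24=g, y−24=a, e−24=g.

gag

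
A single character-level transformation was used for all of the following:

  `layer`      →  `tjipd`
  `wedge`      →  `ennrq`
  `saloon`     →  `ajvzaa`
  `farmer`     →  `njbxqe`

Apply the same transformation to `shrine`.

Each letter shifts forward by (position + 8), i.e. 8, 9, 10, … — the shift grows by one for each successive letter.
On shrine: s+8=a, h+9=q, r+10=b, i+11=t, n+12=z, e+13=r.

aqbtzr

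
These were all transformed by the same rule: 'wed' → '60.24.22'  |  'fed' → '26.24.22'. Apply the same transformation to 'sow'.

52.44.60

w(#23)→60 and e(#5)→24: differences scale by 2, so n = 2·pos + 14. The formula is n = 2×(alphabet index, a=1) + 14.
Applying it to sow: s=19→52, o=15→44, w=23→60.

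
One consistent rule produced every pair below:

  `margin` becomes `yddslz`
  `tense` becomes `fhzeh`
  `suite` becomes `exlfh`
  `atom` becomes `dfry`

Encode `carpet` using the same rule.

The rule splits by letter class: vowels +3, consonants +12.
Applying it to carpet: c(cons)+12=o, a(vowel)+3=d, r(cons)+12=d, p(cons)+12=b, e(vowel)+3=h, t(cons)+12=f.

oddbhf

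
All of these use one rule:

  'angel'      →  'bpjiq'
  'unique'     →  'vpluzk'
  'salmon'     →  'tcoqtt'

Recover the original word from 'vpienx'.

In angel: a→b is +1, n→p is +2, g→j is +3, e→i is +4 — the shift increases by 1 each position. The shift increases by 1 at each position, starting from +1: 1, 2, 3, ….
Reversing it on vpienx: v−1=u, p−2=n, i−3=f, e−4=a, n−5=i, x−6=r.

unfair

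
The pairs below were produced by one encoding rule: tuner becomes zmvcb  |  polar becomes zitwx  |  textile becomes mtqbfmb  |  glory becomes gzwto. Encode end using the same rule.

lvm

The output letters match the input read backwards, each shifted +8: tuner reversed is renut. The word is reversed, then every letter is shifted forward by 8.
Applying it to end: reverse → dne; then shift: d+8=l, n+8=v, e+8=m.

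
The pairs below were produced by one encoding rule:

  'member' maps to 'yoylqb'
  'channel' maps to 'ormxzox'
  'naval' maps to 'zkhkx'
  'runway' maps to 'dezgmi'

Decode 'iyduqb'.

worker

Shifts by position in member: pos 0: m→y (+12), pos 1: e→o (+10), pos 2: m→y (+12), pos 3: b→l (+10) — repeating every 2. The shifts repeat in a cycle of length 2: positions 0,1,… shift by +12, +10, then the pattern repeats.
Undoing it on iyduqb: i−12=w, y−10=o, d−12=r, u−10=k, q−12=e, b−10=r.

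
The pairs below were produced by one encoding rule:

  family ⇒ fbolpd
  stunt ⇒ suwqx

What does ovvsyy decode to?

The shift increases by 1 at each position, starting from +0: 0, 1, 2, ….
Reversing it on ovvsyy: o−0=o, v−1=u, v−2=t, s−3=p, y−4=u, y−5=t.

output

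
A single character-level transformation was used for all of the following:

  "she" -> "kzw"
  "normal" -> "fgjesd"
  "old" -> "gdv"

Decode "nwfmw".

Compare letters: s→k is +18, h→z is +18, e→w is +18 — a constant shift. This is a Caesar cipher with shift 18.
Undoing it on nwfmw: n−18=v, w−18=e, f−18=n, m−18=u, w−18=e.

venue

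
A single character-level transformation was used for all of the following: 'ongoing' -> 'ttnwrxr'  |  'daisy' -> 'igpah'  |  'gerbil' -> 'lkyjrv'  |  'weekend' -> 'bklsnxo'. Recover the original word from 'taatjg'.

In ongoing: o→t is +5, n→t is +6, g→n is +7, o→w is +8 — the shift increases by 1 each position. The shift increases by 1 at each position, starting from +5: 5, 6, 7, ….
Undoing it on taatjg: t−5=o, a−6=u, a−7=t, t−8=l, j−9=a, g−10=w.

outlaw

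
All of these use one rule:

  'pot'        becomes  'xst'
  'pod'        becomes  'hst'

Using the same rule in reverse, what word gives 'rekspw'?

slogan

The output letters match the input read backwards, each shifted +4: pot reversed is top. Two steps: reverse the string, then apply a Caesar shift of +4.
Undoing it on rekspw: shift back: r−4=n, e−4=a, k−4=g, s−4=o, p−4=l, w−4=s → nagols; then reverse → slogan.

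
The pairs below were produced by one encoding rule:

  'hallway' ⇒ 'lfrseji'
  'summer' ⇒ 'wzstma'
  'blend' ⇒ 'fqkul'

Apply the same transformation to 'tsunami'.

In hallway: h→l is +4, a→f is +5, l→r is +6, l→s is +7 — the shift increases by 1 each position. Letter i (0-indexed) is shifted by i+4, so successive shifts are 4, 5, 6, ….
For tsunami: t+4=x, s+5=x, u+6=a, n+7=u, a+8=i, m+9=v, i+10=s.

xxauivs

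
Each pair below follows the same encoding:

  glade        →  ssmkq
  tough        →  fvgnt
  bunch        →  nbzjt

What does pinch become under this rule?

bpzjt

Shifts by position in glade: pos 0: g→s (+12), pos 1: l→s (+7), pos 2: a→m (+12), pos 3: d→k (+7) — repeating every 2. A repeating key of period 2 is used — shifts +12, +7 over and over.
Applying it to pinch: p+12=b, i+7=p, n+12=z, c+7=j, h+12=t.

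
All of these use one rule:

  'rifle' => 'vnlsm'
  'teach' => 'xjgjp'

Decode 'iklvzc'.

Each letter shifts forward by (position + 4), i.e. 4, 5, 6, … — the shift grows by one for each successive letter.
Undoing it on iklvzc: i−4=e, k−5=f, l−6=f, v−7=o, z−8=r, c−9=t.

effort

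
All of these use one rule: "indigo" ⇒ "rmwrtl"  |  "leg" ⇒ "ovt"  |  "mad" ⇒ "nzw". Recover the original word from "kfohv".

pulse

Each pair mirrors across the alphabet (i↔r, n↔m, d↔w): positions sum to 25. Letters are reflected about the middle of the alphabet (position → 25−position): Atbash.
Undoing it on kfohv: k↔p, f↔u, o↔l, h↔s, v↔e.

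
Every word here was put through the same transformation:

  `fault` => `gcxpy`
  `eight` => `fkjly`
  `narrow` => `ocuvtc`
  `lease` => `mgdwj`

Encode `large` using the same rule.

In fault: f→g is +1, a→c is +2, u→x is +3, l→p is +4 — the shift increases by 1 each position. Letter i (0-indexed) is shifted by i+1, so successive shifts are 1, 2, 3, ….
For large: l+1=m, a+2=c, r+3=u, g+4=k, e+5=j.

mcukj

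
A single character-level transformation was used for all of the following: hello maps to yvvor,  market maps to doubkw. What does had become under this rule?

nkr

The output letters match the input read backwards, each shifted +10: hello reversed is olleh. The word is reversed, then every letter is shifted forward by 10.
Applying it to had: reverse → dah; then shift: d+10=n, a+10=k, h+10=r.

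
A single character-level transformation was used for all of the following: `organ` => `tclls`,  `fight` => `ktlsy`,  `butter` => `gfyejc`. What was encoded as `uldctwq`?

payroll

The shifts repeat in a cycle of length 2: positions 0,1,… shift by +5, +11, then the pattern repeats.
Reversing it on uldctwq: u−5=p, l−11=a, d−5=y, c−11=r, t−5=o, w−11=l, q−5=l.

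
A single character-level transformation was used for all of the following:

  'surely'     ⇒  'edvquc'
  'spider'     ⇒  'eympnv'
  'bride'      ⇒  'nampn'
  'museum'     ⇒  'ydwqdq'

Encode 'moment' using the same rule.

Shifts by position in surely: pos 0: s→e (+12), pos 1: u→d (+9), pos 2: r→v (+4), pos 3: e→q (+12), pos 4: l→u (+9), pos 5: y→c (+4) — repeating every 3. The shifts repeat in a cycle of length 3: positions 0,1,… shift by +12, +9, +4, then the pattern repeats.
Applying it to moment: m+12=y, o+9=x, m+4=q, e+12=q, n+9=w, t+4=x.

yxqqwx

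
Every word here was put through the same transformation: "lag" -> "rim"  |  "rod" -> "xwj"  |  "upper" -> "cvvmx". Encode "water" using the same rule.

cizmx

The rule splits by letter class: vowels +8, consonants +6.
On water: w(cons)+6=c, a(vowel)+8=i, t(cons)+6=z, e(vowel)+8=m, r(cons)+6=x.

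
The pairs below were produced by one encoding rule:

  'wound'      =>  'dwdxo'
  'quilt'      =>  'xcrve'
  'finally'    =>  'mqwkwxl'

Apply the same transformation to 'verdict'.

In wound: w→d is +7, o→w is +8, u→d is +9, n→x is +10 — the shift increases by 1 each position. Each letter shifts forward by (position + 7), i.e. 7, 8, 9, … — the shift grows by one for each successive letter.
Applying it to verdict: v+7=c, e+8=m, r+9=a, d+10=n, i+11=t, c+12=o, t+13=g.

cmantog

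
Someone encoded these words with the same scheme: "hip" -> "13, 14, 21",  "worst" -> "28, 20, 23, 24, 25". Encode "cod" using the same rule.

8, 20, 9

h is letter #8 and maps to 13: an offset of 5. The number is (letter's place in the alphabet, a=1) + 5.
Applying it to cod: c=3→8, o=15→20, d=4→9.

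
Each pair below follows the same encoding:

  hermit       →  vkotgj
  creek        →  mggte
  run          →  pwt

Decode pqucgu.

The output letters match the input read backwards, each shifted +2: hermit reversed is timreh. Read the word backwards and shift each letter +2.
Decoding pqucgu: shift back: p−2=n, q−2=o, u−2=s, c−2=a, g−2=e, u−2=s → nosaes; then reverse → season.

season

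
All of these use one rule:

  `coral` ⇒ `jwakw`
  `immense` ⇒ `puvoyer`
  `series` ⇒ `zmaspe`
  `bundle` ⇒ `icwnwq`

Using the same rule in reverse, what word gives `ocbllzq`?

In coral: c→j is +7, o→w is +8, r→a is +9, a→k is +10 — the shift increases by 1 each position. Letter i (0-indexed) is shifted by i+7, so successive shifts are 7, 8, 9, ….
Reversing it on ocbllzq: o−7=h, c−8=u, b−9=s, l−10=b, l−11=a, z−12=n, q−13=d.

husband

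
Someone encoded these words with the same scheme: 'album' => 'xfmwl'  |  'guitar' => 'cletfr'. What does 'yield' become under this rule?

Two steps: reverse the string, then apply a Caesar shift of +11.
For yield: reverse → dleiy; then shift: d+11=o, l+11=w, e+11=p, i+11=t, y+11=j.

owptj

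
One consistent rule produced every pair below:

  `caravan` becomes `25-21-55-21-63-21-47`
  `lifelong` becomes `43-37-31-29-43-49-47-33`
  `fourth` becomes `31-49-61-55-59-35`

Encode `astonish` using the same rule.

21-57-59-49-47-37-57-35

c(#3)→25 and a(#1)→21: differences scale by 2, so n = 2·pos + 19. The formula is n = 2×(alphabet index, a=1) + 19.
For astonish: a=1→21, s=19→57, t=20→59, o=15→49, n=14→47, i=9→37, s=19→57, h=8→35.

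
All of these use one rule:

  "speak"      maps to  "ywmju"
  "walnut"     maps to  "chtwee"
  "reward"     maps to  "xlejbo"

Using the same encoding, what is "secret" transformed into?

In speak: s→y is +6, p→w is +7, e→m is +8, a→j is +9 — the shift increases by 1 each position. Letter i (0-indexed) is shifted by i+6, so successive shifts are 6, 7, 8, ….
On secret: s+6=y, e+7=l, c+8=k, r+9=a, e+10=o, t+11=e.

ylkaoe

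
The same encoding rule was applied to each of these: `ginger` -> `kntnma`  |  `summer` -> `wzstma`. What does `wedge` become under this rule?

ajjnm

In ginger: g→k is +4, i→n is +5, n→t is +6, g→n is +7 — the shift increases by 1 each position. Letter i (0-indexed) is shifted by i+4, so successive shifts are 4, 5, 6, ….
Applying it to wedge: w+4=a, e+5=j, d+6=j, g+7=n, e+8=m.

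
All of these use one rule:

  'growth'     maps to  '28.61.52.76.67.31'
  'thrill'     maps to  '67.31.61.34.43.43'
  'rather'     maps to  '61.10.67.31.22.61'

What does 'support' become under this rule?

g(#7)→28 and r(#18)→61: differences scale by 3, so n = 3·pos + 7. The formula is n = 3×(alphabet index, a=1) + 7.
For support: s=19→64, u=21→70, p=16→55, p=16→55, o=15→52, r=18→61, t=20→67.

64.70.55.55.52.61.67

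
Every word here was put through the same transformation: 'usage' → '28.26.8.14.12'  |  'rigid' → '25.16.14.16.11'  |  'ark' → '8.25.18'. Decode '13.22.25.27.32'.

Each letter is replaced by its alphabet position (a=1..z=26) + 7.
Decoding 13.22.25.27.32: 13→(13−7)÷1=6=f, 22→(22−7)÷1=15=o, 25→(25−7)÷1=18=r, 27→(27−7)÷1=20=t, 32→(32−7)÷1=25=y.

forty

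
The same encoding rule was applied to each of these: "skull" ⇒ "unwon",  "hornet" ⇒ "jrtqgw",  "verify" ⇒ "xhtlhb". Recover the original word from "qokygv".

olives

Shifts by position in skull: pos 0: s→u (+2), pos 1: k→n (+3), pos 2: u→w (+2), pos 3: l→o (+3) — repeating every 2. The shifts repeat in a cycle of length 2: positions 0,1,… shift by +2, +3, then the pattern repeats.
Reversing it on qokygv: q−2=o, o−3=l, k−2=i, y−3=v, g−2=e, v−3=s.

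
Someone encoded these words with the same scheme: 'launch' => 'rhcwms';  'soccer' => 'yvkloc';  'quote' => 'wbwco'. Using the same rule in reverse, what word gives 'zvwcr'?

The shift increases by 1 at each position, starting from +6: 6, 7, 8, ….
Undoing it on zvwcr: z−6=t, v−7=o, w−8=o, c−9=t, r−10=h.

tooth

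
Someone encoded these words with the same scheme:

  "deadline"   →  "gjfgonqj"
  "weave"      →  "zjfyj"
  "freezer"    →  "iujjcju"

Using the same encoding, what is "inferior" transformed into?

The rule splits by letter class: vowels +5, consonants +3.
Applying it to inferior: i(vowel)+5=n, n(cons)+3=q, f(cons)+3=i, e(vowel)+5=j, r(cons)+3=u, i(vowel)+5=n, o(vowel)+5=t, r(cons)+3=u.

nqijuntu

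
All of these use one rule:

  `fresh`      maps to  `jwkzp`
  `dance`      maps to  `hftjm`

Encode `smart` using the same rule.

wrgyb

Each letter shifts forward by (position + 4), i.e. 4, 5, 6, … — the shift grows by one for each successive letter.
On smart: s+4=w, m+5=r, a+6=g, r+7=y, t+8=b.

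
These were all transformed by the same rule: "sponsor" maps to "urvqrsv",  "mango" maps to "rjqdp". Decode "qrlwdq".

nation

The output letters match the input read backwards, each shifted +3: sponsor reversed is rosnops. The word is reversed, then every letter is shifted forward by 3.
Reversing it on qrlwdq: shift back: q−3=n, r−3=o, l−3=i, w−3=t, d−3=a, q−3=n → noitan; then reverse → nation.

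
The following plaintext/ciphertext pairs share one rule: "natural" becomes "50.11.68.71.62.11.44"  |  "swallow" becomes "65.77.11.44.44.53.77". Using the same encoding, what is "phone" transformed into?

56.32.53.50.23

The formula is n = 3×(alphabet index, a=1) + 8.
For phone: p=16→56, h=8→32, o=15→53, n=14→50, e=5→23.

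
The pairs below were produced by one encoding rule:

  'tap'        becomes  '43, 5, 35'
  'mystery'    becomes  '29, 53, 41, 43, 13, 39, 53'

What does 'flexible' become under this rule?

Each letter becomes 2×(its alphabet position, a=1..z=26) + 3.
On flexible: f=6→15, l=12→27, e=5→13, x=24→51, i=9→21, b=2→7, l=12→27, e=5→13.

15, 27, 13, 51, 21, 7, 27, 13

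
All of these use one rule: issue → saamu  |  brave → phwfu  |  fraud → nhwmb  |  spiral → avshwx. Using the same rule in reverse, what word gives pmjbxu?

bundle

Each letter's alphabet position (a=0..z=25) is mapped through 19·x+22 mod 26 — an affine cipher.
Reversing it on pmjbxu: p(15)→11·(15−22)≡1=b; m(12)→11·(12−22)≡20=u; j(9)→11·(9−22)≡13=n; b(1)→11·(1−22)≡3=d; x(23)→11·(23−22)≡11=l; u(20)→11·(20−22)≡4=e (all mod 26).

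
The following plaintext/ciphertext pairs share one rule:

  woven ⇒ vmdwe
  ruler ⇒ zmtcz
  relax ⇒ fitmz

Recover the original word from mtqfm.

Two steps: reverse the string, then apply a Caesar shift of +8.
Undoing it on mtqfm: shift back: m−8=e, t−8=l, q−8=i, f−8=x, m−8=e → elixe; then reverse → exile.

exile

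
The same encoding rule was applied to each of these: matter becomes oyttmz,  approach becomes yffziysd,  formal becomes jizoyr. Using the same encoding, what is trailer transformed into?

m(12)→o(14) and a(0)→y(24) fit y≡23x+24 (mod 26); the inverse of 23 mod 26 is 17. Each letter's alphabet position (a=0..z=25) is mapped through 23·x+24 mod 26 — an affine cipher.
For trailer: t(19)→23·19+24≡19=t; r(17)→23·17+24≡25=z; a(0)→23·0+24≡24=y; i(8)→23·8+24≡0=a; l(11)→23·11+24≡17=r; e(4)→23·4+24≡12=m; r(17)→23·17+24≡25=z (all mod 26).

tzyarmz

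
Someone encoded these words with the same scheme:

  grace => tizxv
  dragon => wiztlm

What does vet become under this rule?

evg

Each pair mirrors across the alphabet (g↔t, r↔i, a↔z): positions sum to 25. Each letter is replaced by its mirror in the alphabet: a↔z, b↔y, c↔x, and so on (the Atbash cipher).
Applying it to vet: v↔e, e↔v, t↔g.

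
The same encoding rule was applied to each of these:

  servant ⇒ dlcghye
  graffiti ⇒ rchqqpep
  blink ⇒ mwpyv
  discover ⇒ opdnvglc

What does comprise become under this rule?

The shift depends on letter class: consonant s→d is +11, but vowel e→l is +7. Vowels shift forward by 7 and consonants shift forward by 11.
Applying it to comprise: c(cons)+11=n, o(vowel)+7=v, m(cons)+11=x, p(cons)+11=a, r(cons)+11=c, i(vowel)+7=p, s(cons)+11=d, e(vowel)+7=l.

nvxacpdl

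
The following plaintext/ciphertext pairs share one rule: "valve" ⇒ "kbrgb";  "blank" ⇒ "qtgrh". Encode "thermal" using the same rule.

The output letters match the input read backwards, each shifted +6: valve reversed is evlav. Two steps: reverse the string, then apply a Caesar shift of +6.
For thermal: reverse → lamreht; then shift: l+6=r, a+6=g, m+6=s, r+6=x, e+6=k, h+6=n, t+6=z.

rgsxknz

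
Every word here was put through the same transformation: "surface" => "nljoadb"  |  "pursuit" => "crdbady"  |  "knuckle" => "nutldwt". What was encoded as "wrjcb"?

The output letters match the input read backwards, each shifted +9: surface reversed is ecafrus. The word is reversed, then every letter is shifted forward by 9.
Decoding wrjcb: shift back: w−9=n, r−9=i, j−9=a, c−9=t, b−9=s → niats; then reverse → stain.

stain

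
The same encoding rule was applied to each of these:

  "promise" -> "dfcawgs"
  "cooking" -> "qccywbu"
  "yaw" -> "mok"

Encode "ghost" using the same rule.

Compare letters: p→d is +14, r→f is +14, o→c is +14 — a constant shift. Every letter moves 14 places later in the alphabet, wrapping around z→a.
For ghost: g+14=u, h+14=v, o+14=c, s+14=g, t+14=h.

uvcgh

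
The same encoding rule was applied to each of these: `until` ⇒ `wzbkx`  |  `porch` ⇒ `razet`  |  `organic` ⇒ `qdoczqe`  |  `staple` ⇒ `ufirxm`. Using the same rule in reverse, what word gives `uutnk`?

silly

Shifts by position in until: pos 0: u→w (+2), pos 1: n→z (+12), pos 2: t→b (+8), pos 3: i→k (+2), pos 4: l→x (+12) — repeating every 3. It's a Vigenère-style cipher with numeric key [2,12,8]: position i shifts by key[i mod 3].
Reversing it on uutnk: u−2=s, u−12=i, t−8=l, n−2=l, k−12=y.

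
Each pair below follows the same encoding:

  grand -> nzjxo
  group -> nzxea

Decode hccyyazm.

autonomy

Each letter shifts forward by (position + 7), i.e. 7, 8, 9, … — the shift grows by one for each successive letter.
Undoing it on hccyyazm: h−7=a, c−8=u, c−9=t, y−10=o, y−11=n, a−12=o, z−13=m, m−14=y.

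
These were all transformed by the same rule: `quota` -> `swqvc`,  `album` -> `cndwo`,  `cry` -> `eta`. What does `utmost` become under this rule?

Every letter moves 2 places later in the alphabet, wrapping around z→a.
On utmost: u+2=w, t+2=v, m+2=o, o+2=q, s+2=u, t+2=v.

wvoquv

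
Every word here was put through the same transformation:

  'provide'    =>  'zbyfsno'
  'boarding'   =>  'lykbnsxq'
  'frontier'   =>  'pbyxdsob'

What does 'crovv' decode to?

shell

Compare letters: p→z is +10, r→b is +10, o→y is +10 — a constant shift. Every letter moves 10 places later in the alphabet, wrapping around z→a.
Undoing it on crovv: c−10=s, r−10=h, o−10=e, v−10=l, v−10=l.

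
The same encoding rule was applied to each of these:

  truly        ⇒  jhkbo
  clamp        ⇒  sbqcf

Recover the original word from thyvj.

This is a Caesar cipher with shift 16.
Reversing it on thyvj: t−16=d, h−16=r, y−16=i, v−16=f, j−16=t.

drift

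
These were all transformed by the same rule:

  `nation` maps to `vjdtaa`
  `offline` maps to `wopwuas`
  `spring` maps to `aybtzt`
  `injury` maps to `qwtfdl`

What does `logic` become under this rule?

In nation: n→v is +8, a→j is +9, t→d is +10, i→t is +11 — the shift increases by 1 each position. The shift increases by 1 at each position, starting from +8: 8, 9, 10, ….
Applying it to logic: l+8=t, o+9=x, g+10=q, i+11=t, c+12=o.

txqto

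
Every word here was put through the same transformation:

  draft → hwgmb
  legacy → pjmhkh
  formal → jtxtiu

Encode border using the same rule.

Letter i (0-indexed) is shifted by i+4, so successive shifts are 4, 5, 6, ….
Applying it to border: b+4=f, o+5=t, r+6=x, d+7=k, e+8=m, r+9=a.

ftxkma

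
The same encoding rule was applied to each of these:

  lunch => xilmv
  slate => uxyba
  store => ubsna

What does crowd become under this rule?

l(11)→x(23) and u(20)→i(8) fit y≡7x+24 (mod 26); the inverse of 7 mod 26 is 15. Each letter's alphabet position (a=0..z=25) is mapped through 7·x+24 mod 26 — an affine cipher.
Applying it to crowd: c(2)→7·2+24≡12=m; r(17)→7·17+24≡13=n; o(14)→7·14+24≡18=s; w(22)→7·22+24≡22=w; d(3)→7·3+24≡19=t (all mod 26).

mnswt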